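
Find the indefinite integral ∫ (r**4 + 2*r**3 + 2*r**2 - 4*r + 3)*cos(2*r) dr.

r**4*sin(2*r)/2 + r**3*sin(2*r) + r**3*cos(2*r) - r**2*sin(2*r)/2 + 3*r**2*cos(2*r)/2 - 7*r*sin(2*r)/2 - r*cos(2*r)/2 + 7*sin(2*r)/4 - 7*cos(2*r)/4 + C

Use integration by parts with u = r**4 + 2*r**3 + 2*r**2 - 4*r + 3, dv = cos(2*r) dr, so v = sin(2*r)/2.
Apply parts 4 times (tabular method): alternate signs, differentiate u down to 0, integrate dv up.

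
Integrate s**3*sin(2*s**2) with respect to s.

-s**2*cos(2*s**2)/4 + sin(2*s**2)/8 + C

Let u = s², du = 2s ds; rewrite as (1/2)∫ u^1·sin(2u) du.
Now integrate by parts 1 time.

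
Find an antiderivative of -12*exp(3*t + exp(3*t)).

Let u = exp(3*t), so du = (3*exp(3*t)) dt.
Rewriting, the integral becomes -4·∫ e^u du = -4·e^u.
Substituting back, u = exp(3*t).

-4*exp(exp(3*t)) + C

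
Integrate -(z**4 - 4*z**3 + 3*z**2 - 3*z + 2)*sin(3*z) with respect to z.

Use integration by parts with u = z**4 - 4*z**3 + 3*z**2 - 3*z + 2, dv = -sin(3*z) dz, so v = cos(3*z)/3.
Apply parts 4 times (tabular method): alternate signs, differentiate u down to 0, integrate dv up.

z**4*cos(3*z)/3 - 4*z**3*sin(3*z)/9 - 4*z**3*cos(3*z)/3 + 4*z**2*sin(3*z)/3 + 5*z**2*cos(3*z)/9 - 10*z*sin(3*z)/27 - z*cos(3*z)/9 + sin(3*z)/27 + 44*cos(3*z)/81 + C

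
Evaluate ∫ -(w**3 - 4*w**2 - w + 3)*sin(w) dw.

w**3*cos(w) - 3*w**2*sin(w) - 4*w**2*cos(w) + 8*w*sin(w) - 7*w*cos(w) + 7*sin(w) + 11*cos(w) + C

Use integration by parts with u = w**3 - 4*w**2 - w + 3, dv = -sin(w) dw, so v = cos(w).
Apply parts 3 times (tabular method): alternate signs, differentiate u down to 0, integrate dv up.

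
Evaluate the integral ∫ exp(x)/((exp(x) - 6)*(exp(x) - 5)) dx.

Let u = e^x, du = e^x dx.
The integral becomes ∫ du/((u-6)(u-5)); decompose into partial fractions.

log(exp(x) - 6) - log(exp(x) - 5) + C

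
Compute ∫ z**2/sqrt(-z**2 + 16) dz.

-z*sqrt(-z**2 + 16)/2 + 8*asin(z/4) + C

Substitute z = 4·sin(θ), so dz = 4·cos(θ) dθ and the radical becomes sqrt(-z**2 + 16) = 4·cos(θ) by the Pythagorean identity.
Integrate the resulting trig expression in θ, then back-substitute θ = asin(z/4), sin(θ) = z/4, cos(θ) = sqrt(-z**2 + 16)/4 (absorbing any constant into C).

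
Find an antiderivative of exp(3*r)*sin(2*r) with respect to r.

Let I denote the integral. Integrate by parts with u = sin(2*r), dv = exp(3*r) dr, so v = exp(3*r)/3: I = exp(3*r)*sin(2*r)/3 − (2/3)·∫ exp(3*r)*cos(2*r) dr.
Apply parts again with u = cos(2*r), dv = exp(3*r) dr: ∫ exp(3*r)*cos(2*r) dr = exp(3*r)*cos(2*r)/3 + (2/3)·I. Substituting back brings back I: I = exp(3*r)*sin(2*r)/3 - 2*exp(3*r)*cos(2*r)/9 − (4/9)·I.
Solving for I: (1 + 4/9)·I equals the remaining terms, so I = (9/13)·(exp(3*r)*sin(2*r)/3 - 2*exp(3*r)*cos(2*r)/9).

3*exp(3*r)*sin(2*r)/13 - 2*exp(3*r)*cos(2*r)/13 + C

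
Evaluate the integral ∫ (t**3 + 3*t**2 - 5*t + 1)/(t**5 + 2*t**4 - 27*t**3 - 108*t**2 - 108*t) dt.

Factor the denominator: t*(t - 6)*(t + 2)*(t + 3)**2.
Partial-fraction decomposition: -244/(243*(t + 3)) - 16/(27*(t + 3)**2) + 15/(16*(t + 2)) + 295/(3888*(t - 6)) - 1/(108*t).
Integrate each term; A/(t−a) gives A·log|t−a|; A/(t−a)² gives −A/(t−a).

-log(t)/108 + 295*log(t - 6)/3888 + 15*log(t + 2)/16 - 244*log(t + 3)/243 + 16/(27*t + 81) + C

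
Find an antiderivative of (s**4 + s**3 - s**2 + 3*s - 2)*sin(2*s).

Use integration by parts with u = s**4 + s**3 - s**2 + 3*s - 2, dv = sin(2*s) ds, so v = -cos(2*s)/2.
Apply parts 4 times (tabular method): alternate signs, differentiate u down to 0, integrate dv up.

-s**4*cos(2*s)/2 + s**3*sin(2*s) - s**3*cos(2*s)/2 + 3*s**2*sin(2*s)/4 + 2*s**2*cos(2*s) - 2*s*sin(2*s) - 3*s*cos(2*s)/4 + 3*sin(2*s)/8 + C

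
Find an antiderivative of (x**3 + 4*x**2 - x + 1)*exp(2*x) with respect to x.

Use integration by parts with u = x**3 + 4*x**2 - x + 1, dv = exp(2*x) dx, so v = exp(2*x)/2.
Apply parts 3 times (tabular method): alternate signs, differentiate u down to 0, integrate dv up.

(4*x**3 + 10*x**2 - 14*x + 11)*exp(2*x)/8 + C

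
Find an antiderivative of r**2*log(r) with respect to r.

Use integration by parts with u = log(r), dv = r**2 dr.
Then du = 1/r dr and v = r**3/3.

r**3*log(r)/3 - r**3/9 + C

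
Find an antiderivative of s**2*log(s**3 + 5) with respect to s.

s**3*log(s**3 + 5)/3 - s**3/3 + 5*log(s**3 + 5)/3 + C

Let u = s**3 + 5, so du = (3*s**2) ds.
The integral becomes (1/3)·∫ log(u) du; integrate by parts with u′=log(u), dv′=du.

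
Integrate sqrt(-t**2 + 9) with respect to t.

Substitute t = 3·sin(θ), so dt = 3·cos(θ) dθ and the radical becomes sqrt(-t**2 + 9) = 3·cos(θ) by the Pythagorean identity.
Integrate the resulting trig expression in θ, then back-substitute θ = asin(t/3), sin(θ) = t/3, cos(θ) = sqrt(-t**2 + 9)/3 (absorbing any constant into C).

t*sqrt(-t**2 + 9)/2 + 9*asin(t/3)/2 + C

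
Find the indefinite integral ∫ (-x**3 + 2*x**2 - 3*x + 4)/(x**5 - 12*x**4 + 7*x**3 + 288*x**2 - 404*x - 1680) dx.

-131*log(x - 7)/99 + 79*log(x - 6)/40 - 43*log(x - 5)/63 - 13*log(x + 2)/504 + 28*log(x + 4)/495 + C

Factor the denominator: (x - 7)*(x - 6)*(x - 5)*(x + 2)*(x + 4).
Partial-fraction decomposition: 28/(495*(x + 4)) - 13/(504*(x + 2)) - 43/(63*(x - 5)) + 79/(40*(x - 6)) - 131/(99*(x - 7)).
Integrate each term: A/(x−a) contributes A·log|x−a|.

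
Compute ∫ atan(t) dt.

Use integration by parts with u = arctan(t), dv = dt.
Then du = 1/(t**2 + 1) dt.

t*atan(t) - log(t**2 + 1)/2 + C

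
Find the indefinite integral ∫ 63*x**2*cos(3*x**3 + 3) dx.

Let u = 3*x**3 + 3, so du = (9*x**2) dx.
Rewriting, the integral becomes 7·∫ cos(u) du = 7·sin(u).
Substituting back, u = 3*x**3 + 3.

7*sin(3*x**3 + 3) + C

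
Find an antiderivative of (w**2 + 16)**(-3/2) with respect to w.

w/(16*sqrt(w**2 + 16)) + C

Substitute w = 4·tan(θ), so dw = 4·sec(θ)^2 dθ and the radical becomes sqrt(w**2 + 16) = 4·sec(θ) by the Pythagorean identity.
Integrate the resulting trig expression in θ, then back-substitute tan(θ) = w/4, sec(θ) = sqrt(w**2 + 16)/4 (absorbing any constant into C).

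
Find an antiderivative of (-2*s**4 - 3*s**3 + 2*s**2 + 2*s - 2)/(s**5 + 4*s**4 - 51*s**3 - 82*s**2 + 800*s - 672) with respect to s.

-15887*log(s - 4)/18150 - log(s - 1)/168 + 943*log(s + 6)/350 - 3691*log(s + 7)/968 + 111/(55*s - 220) + C

Factor the denominator: (s - 4)**2*(s - 1)*(s + 6)*(s + 7).
Partial-fraction decomposition: -3691/(968*(s + 7)) + 943/(350*(s + 6)) - 1/(168*(s - 1)) - 15887/(18150*(s - 4)) - 111/(55*(s - 4)**2).
Integrate each term; A/(s−a) gives A·log|s−a|; A/(s−a)² gives −A/(s−a).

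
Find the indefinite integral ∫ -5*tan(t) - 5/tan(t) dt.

Let u = tan(t), so du = (tan(t)**2 + 1) dt.
Rewriting, the integral becomes -5·∫ 1/u du = -5·log(u).
Substituting back, u = tan(t).

-5*log(tan(t)) + C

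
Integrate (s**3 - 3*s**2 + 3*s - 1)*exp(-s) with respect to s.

(-s**3 - 3*s - 2)*exp(-s) + C

Use integration by parts with u = s**3 - 3*s**2 + 3*s - 1, dv = exp(-s) ds, so v = -exp(-s).
Apply parts 3 times (tabular method): alternate signs, differentiate u down to 0, integrate dv up.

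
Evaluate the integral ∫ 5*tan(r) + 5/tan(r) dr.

Let u = tan(r), so du = (tan(r)**2 + 1) dr.
Rewriting, the integral becomes 5·∫ 1/u du = 5·log(u).
Substituting back, u = tan(r).

5*log(tan(r)) + C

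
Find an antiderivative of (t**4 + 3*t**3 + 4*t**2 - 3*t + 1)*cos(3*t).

Use integration by parts with u = t**4 + 3*t**3 + 4*t**2 - 3*t + 1, dv = cos(3*t) dt, so v = sin(3*t)/3.
Apply parts 4 times (tabular method): alternate signs, differentiate u down to 0, integrate dv up.

t**4*sin(3*t)/3 + t**3*sin(3*t) + 4*t**3*cos(3*t)/9 + 8*t**2*sin(3*t)/9 + t**2*cos(3*t) - 5*t*sin(3*t)/3 + 16*t*cos(3*t)/27 + 11*sin(3*t)/81 - 5*cos(3*t)/9 + C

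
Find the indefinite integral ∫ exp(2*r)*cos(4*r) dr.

exp(2*r)*sin(4*r)/5 + exp(2*r)*cos(4*r)/10 + C

Let I denote the integral. Integrate by parts with u = cos(4*r), dv = exp(2*r) dr, so v = exp(2*r)/2: I = exp(2*r)*cos(4*r)/2 + 2·∫ exp(2*r)*sin(4*r) dr.
Apply parts again with u = sin(4*r), dv = exp(2*r) dr: ∫ exp(2*r)*sin(4*r) dr = exp(2*r)*sin(4*r)/2 − 2·I. Substituting back brings back I: I = exp(2*r)*sin(4*r) + exp(2*r)*cos(4*r)/2 − 4·I.
Solving for I: (1 + 4)·I equals the remaining terms, so I = (1/5)·(exp(2*r)*sin(4*r) + exp(2*r)*cos(4*r)/2).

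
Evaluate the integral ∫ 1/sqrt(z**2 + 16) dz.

Substitute z = 4·tan(θ), so dz = 4·sec(θ)^2 dθ and the radical becomes sqrt(z**2 + 16) = 4·sec(θ) by the Pythagorean identity.
Integrate the resulting trig expression in θ, then back-substitute tan(θ) = z/4, sec(θ) = sqrt(z**2 + 16)/4 (absorbing any constant into C).

log(z + sqrt(z**2 + 16)) + C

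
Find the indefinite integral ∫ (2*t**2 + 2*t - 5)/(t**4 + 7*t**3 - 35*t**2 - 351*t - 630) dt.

107*log(t - 7)/1560 - 7*log(t + 3)/60 + 35*log(t + 5)/24 - 55*log(t + 6)/39 + C

Factor the denominator: (t - 7)*(t + 3)*(t + 5)*(t + 6).
Partial-fraction decomposition: -55/(39*(t + 6)) + 35/(24*(t + 5)) - 7/(60*(t + 3)) + 107/(1560*(t - 7)).
Integrate each term: A/(t−a) contributes A·log|t−a|.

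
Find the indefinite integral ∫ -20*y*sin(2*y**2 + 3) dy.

5*cos(2*y**2 + 3) + C

Let u = 2*y**2 + 3, so du = (4*y) dy.
Rewriting, the integral becomes -5·∫ sin(u) du = -5·-cos(u).
Substituting back, u = 2*y**2 + 3.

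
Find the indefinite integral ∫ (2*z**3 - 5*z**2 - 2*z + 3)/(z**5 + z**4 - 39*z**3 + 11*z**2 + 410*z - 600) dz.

Factor the denominator: (z - 4)*(z - 3)*(z - 2)*(z + 5)**2.
Partial-fraction decomposition: -15325/(127008*(z + 5)) + 181/(252*(z + 5)**2) - 5/(98*(z - 2)) - 3/(32*(z - 3)) + 43/(162*(z - 4)).
Integrate each term; A/(z−a) gives A·log|z−a|; A/(z−a)² gives −A/(z−a).

43*log(z - 4)/162 - 3*log(z - 3)/32 - 5*log(z - 2)/98 - 15325*log(z + 5)/127008 - 181/(252*z + 1260) + C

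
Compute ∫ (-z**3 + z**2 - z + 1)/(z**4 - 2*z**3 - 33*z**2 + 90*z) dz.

Factor the denominator: z*(z - 5)*(z - 3)*(z + 6).
Partial-fraction decomposition: -259/(594*(z + 6)) + 10/(27*(z - 3)) - 52/(55*(z - 5)) + 1/(90*z).
Integrate each term: A/(z−a) contributes A·log|z−a|.

log(z)/90 - 52*log(z - 5)/55 + 10*log(z - 3)/27 - 259*log(z + 6)/594 + C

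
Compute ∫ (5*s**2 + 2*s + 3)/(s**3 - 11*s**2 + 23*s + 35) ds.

Factor the denominator: (s - 7)*(s - 5)*(s + 1).
Partial-fraction decomposition: 1/(8*(s + 1)) - 23/(2*(s - 5)) + 131/(8*(s - 7)).
Integrate each term: A/(s−a) contributes A·log|s−a|.

131*log(s - 7)/8 - 23*log(s - 5)/2 + log(s + 1)/8 + C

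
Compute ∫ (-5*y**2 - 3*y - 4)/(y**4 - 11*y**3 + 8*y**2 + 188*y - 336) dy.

-54*log(y - 7)/11 + 101*log(y - 6)/20 - log(y - 2)/4 + 6*log(y + 4)/55 + C

Factor the denominator: (y - 7)*(y - 6)*(y - 2)*(y + 4).
Partial-fraction decomposition: 6/(55*(y + 4)) - 1/(4*(y - 2)) + 101/(20*(y - 6)) - 54/(11*(y - 7)).
Integrate each term: A/(y−a) contributes A·log|y−a|.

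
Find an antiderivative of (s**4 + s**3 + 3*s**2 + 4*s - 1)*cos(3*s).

Use integration by parts with u = s**4 + s**3 + 3*s**2 + 4*s - 1, dv = cos(3*s) ds, so v = sin(3*s)/3.
Apply parts 4 times (tabular method): alternate signs, differentiate u down to 0, integrate dv up.

s**4*sin(3*s)/3 + s**3*sin(3*s)/3 + 4*s**3*cos(3*s)/9 + 5*s**2*sin(3*s)/9 + s**2*cos(3*s)/3 + 10*s*sin(3*s)/9 + 10*s*cos(3*s)/27 - 37*sin(3*s)/81 + 10*cos(3*s)/27 + C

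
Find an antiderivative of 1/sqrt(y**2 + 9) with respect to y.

Substitute y = 3·tan(θ), so dy = 3·sec(θ)^2 dθ and the radical becomes sqrt(y**2 + 9) = 3·sec(θ) by the Pythagorean identity.
Integrate the resulting trig expression in θ, then back-substitute tan(θ) = y/3, sec(θ) = sqrt(y**2 + 9)/3 (absorbing any constant into C).

log(y + sqrt(y**2 + 9)) + C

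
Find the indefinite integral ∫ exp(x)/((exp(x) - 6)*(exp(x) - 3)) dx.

log(exp(x) - 6)/3 - log(exp(x) - 3)/3 + C

Let u = e^x, du = e^x dx.
The integral becomes ∫ du/((u-6)(u-3)); decompose into partial fractions.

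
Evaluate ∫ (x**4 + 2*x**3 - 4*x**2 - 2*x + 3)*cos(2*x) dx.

Use integration by parts with u = x**4 + 2*x**3 - 4*x**2 - 2*x + 3, dv = cos(2*x) dx, so v = sin(2*x)/2.
Apply parts 4 times (tabular method): alternate signs, differentiate u down to 0, integrate dv up.

x**4*sin(2*x)/2 + x**3*sin(2*x) + x**3*cos(2*x) - 7*x**2*sin(2*x)/2 + 3*x**2*cos(2*x)/2 - 5*x*sin(2*x)/2 - 7*x*cos(2*x)/2 + 13*sin(2*x)/4 - 5*cos(2*x)/4 + C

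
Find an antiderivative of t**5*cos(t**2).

Let u = t², du = 2t dt; rewrite as (1/2)∫ u^2·cos(1u) du.
Now integrate by parts 2 times.

t**4*sin(t**2)/2 + t**2*cos(t**2) - sin(t**2) + C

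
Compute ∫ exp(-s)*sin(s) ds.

Let I denote the integral. Integrate by parts with u = sin(s), dv = exp(-s) ds, so v = -exp(-s): I = -exp(-s)*sin(s) + ∫ exp(-s)*cos(s) ds.
Apply parts again with u = cos(s), dv = exp(-s) ds: ∫ exp(-s)*cos(s) ds = -exp(-s)*cos(s) − I. Substituting back brings back I: I = -exp(-s)*sin(s) - exp(-s)*cos(s) − I.
Solving for I: (1 + 1)·I equals the remaining terms, so I = (1/2)·(-exp(-s)*sin(s) - exp(-s)*cos(s)).

-exp(-s)*sin(s)/2 - exp(-s)*cos(s)/2 + C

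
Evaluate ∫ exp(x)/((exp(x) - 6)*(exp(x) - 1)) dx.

log(exp(x) - 6)/5 - log(exp(x) - 1)/5 + C

Let u = e^x, du = e^x dx.
The integral becomes ∫ du/((u-1)(u-6)); decompose into partial fractions.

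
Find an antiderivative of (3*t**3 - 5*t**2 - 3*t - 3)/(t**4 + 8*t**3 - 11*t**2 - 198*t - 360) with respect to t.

Factor the denominator: (t - 5)*(t + 3)*(t + 4)*(t + 6).
Partial-fraction decomposition: 271/(22*(t + 6)) - 263/(18*(t + 4)) + 5/(t + 3) + 29/(99*(t - 5)).
Integrate each term: A/(t−a) contributes A·log|t−a|.

29*log(t - 5)/99 + 5*log(t + 3) - 263*log(t + 4)/18 + 271*log(t + 6)/22 + C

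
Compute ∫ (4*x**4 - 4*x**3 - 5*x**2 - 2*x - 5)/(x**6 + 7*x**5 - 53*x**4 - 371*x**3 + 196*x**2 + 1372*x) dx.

-5*log(x)/1372 + 664*log(x - 7)/5145 - log(x - 2)/1080 - log(x + 2)/24 - 767*log(x + 7)/9261 - 358/(147*x + 1029) + C

Factor the denominator: x*(x - 7)*(x - 2)*(x + 2)*(x + 7)**2.
Partial-fraction decomposition: -767/(9261*(x + 7)) + 358/(147*(x + 7)**2) - 1/(24*(x + 2)) - 1/(1080*(x - 2)) + 664/(5145*(x - 7)) - 5/(1372*x).
Integrate each term; A/(x−a) gives A·log|x−a|; A/(x−a)² gives −A/(x−a).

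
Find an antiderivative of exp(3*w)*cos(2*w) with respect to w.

Let I denote the integral. Integrate by parts with u = cos(2*w), dv = exp(3*w) dw, so v = exp(3*w)/3: I = exp(3*w)*cos(2*w)/3 + (2/3)·∫ exp(3*w)*sin(2*w) dw.
Apply parts again with u = sin(2*w), dv = exp(3*w) dw: ∫ exp(3*w)*sin(2*w) dw = exp(3*w)*sin(2*w)/3 − (2/3)·I. Substituting back brings back I: I = 2*exp(3*w)*sin(2*w)/9 + exp(3*w)*cos(2*w)/3 − (4/9)·I.
Solving for I: (1 + 4/9)·I equals the remaining terms, so I = (9/13)·(2*exp(3*w)*sin(2*w)/9 + exp(3*w)*cos(2*w)/3).

2*exp(3*w)*sin(2*w)/13 + 3*exp(3*w)*cos(2*w)/13 + C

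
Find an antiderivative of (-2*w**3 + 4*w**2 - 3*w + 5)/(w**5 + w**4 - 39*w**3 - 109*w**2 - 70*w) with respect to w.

Factor the denominator: w*(w - 7)*(w + 1)*(w + 2)*(w + 5).
Partial-fraction decomposition: 37/(72*(w + 5)) - 43/(54*(w + 2)) + 7/(16*(w + 1)) - 253/(3024*(w - 7)) - 1/(14*w).
Integrate each term: A/(w−a) contributes A·log|w−a|.

-log(w)/14 - 253*log(w - 7)/3024 + 7*log(w + 1)/16 - 43*log(w + 2)/54 + 37*log(w + 5)/72 + C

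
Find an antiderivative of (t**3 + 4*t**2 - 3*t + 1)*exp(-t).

(-t**3 - 7*t**2 - 11*t - 12)*exp(-t) + C

Use integration by parts with u = t**3 + 4*t**2 - 3*t + 1, dv = exp(-t) dt, so v = -exp(-t).
Apply parts 3 times (tabular method): alternate signs, differentiate u down to 0, integrate dv up.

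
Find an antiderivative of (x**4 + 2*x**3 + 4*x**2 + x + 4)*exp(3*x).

(27*x**4 + 18*x**3 + 90*x**2 - 33*x + 119)*exp(3*x)/81 + C

Use integration by parts with u = x**4 + 2*x**3 + 4*x**2 + x + 4, dv = exp(3*x) dx, so v = exp(3*x)/3.
Apply parts 4 times (tabular method): alternate signs, differentiate u down to 0, integrate dv up.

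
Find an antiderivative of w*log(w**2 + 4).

Let u = w**2 + 4, so du = (2*w) dw.
The integral becomes (1/2)·∫ log(u) du; integrate by parts with u′=log(u), dv′=du.

w**2*log(w**2 + 4)/2 - w**2/2 + 2*log(w**2 + 4) + C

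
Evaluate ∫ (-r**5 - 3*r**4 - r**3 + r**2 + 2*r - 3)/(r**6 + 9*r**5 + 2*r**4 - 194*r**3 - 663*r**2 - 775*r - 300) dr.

-5093*log(r - 5)/25920 - 103*log(r + 1)/1728 - 27*log(r + 3)/64 + 325*log(r + 4)/81 - 1387*log(r + 5)/320 - 5/(144*r + 144) + C

Factor the denominator: (r - 5)*(r + 1)**2*(r + 3)*(r + 4)*(r + 5).
Partial-fraction decomposition: -1387/(320*(r + 5)) + 325/(81*(r + 4)) - 27/(64*(r + 3)) - 103/(1728*(r + 1)) + 5/(144*(r + 1)**2) - 5093/(25920*(r - 5)).
Integrate each term; A/(r−a) gives A·log|r−a|; A/(r−a)² gives −A/(r−a).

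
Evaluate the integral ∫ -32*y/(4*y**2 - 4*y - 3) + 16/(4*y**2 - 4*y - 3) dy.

-4*log(4*y**2 - 4*y - 3) + C

Let u = 4*y**2 - 4*y - 3, so du = (8*y - 4) dy.
Rewriting, the integral becomes -4·∫ 1/u du = -4·log(u).
Substituting back, u = 4*y**2 - 4*y - 3.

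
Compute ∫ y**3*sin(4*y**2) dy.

Let u = y², du = 2y dy; rewrite as (1/2)∫ u^1·sin(4u) du.
Now integrate by parts 1 time.

-y**2*cos(4*y**2)/8 + sin(4*y**2)/32 + C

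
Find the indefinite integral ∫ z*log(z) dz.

z**2*log(z)/2 - z**2/4 + C

Use integration by parts with u = log(z), dv = z dz.
Then du = 1/z dz and v = z**2/2.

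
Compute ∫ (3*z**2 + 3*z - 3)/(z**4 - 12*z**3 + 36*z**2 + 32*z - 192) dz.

123*log(z - 6)/32 - 23*log(z - 4)/6 - log(z + 2)/96 + 19/(4*z - 16) + C

Factor the denominator: (z - 6)*(z - 4)**2*(z + 2).
Partial-fraction decomposition: -1/(96*(z + 2)) - 23/(6*(z - 4)) - 19/(4*(z - 4)**2) + 123/(32*(z - 6)).
Integrate each term; A/(z−a) gives A·log|z−a|; A/(z−a)² gives −A/(z−a).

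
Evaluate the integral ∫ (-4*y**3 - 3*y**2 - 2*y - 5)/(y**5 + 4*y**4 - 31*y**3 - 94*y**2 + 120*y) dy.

Factor the denominator: y*(y - 5)*(y - 1)*(y + 4)*(y + 6).
Partial-fraction decomposition: 109/(132*(y + 6)) - 211/(360*(y + 4)) + 1/(10*(y - 1)) - 59/(198*(y - 5)) - 1/(24*y).
Integrate each term: A/(y−a) contributes A·log|y−a|.

-log(y)/24 - 59*log(y - 5)/198 + log(y - 1)/10 - 211*log(y + 4)/360 + 109*log(y + 6)/132 + C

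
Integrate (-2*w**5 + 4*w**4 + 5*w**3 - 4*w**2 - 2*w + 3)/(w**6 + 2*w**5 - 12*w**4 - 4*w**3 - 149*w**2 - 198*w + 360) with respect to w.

Factor the denominator: (w - 4)*(w - 1)*(w + 2)*(w + 5)*(w**2 + 9).
Partial-fraction decomposition: -11*(457*w - 1707)/(11050*(w**2 + 9)) - 4019/(2754*(w + 5)) + 79/(702*(w + 2)) - 1/(135*(w - 1)) - 773/(4050*(w - 4)).
Integrate each term; A/(w−a) gives A·log|w−a|; the (Bw+D)/(w²+p²) term gives a log and an atan.

-773*log(w - 4)/4050 - log(w - 1)/135 + 79*log(w + 2)/702 - 4019*log(w + 5)/2754 - 5027*log(w**2 + 9)/22100 + 6259*atan(w/3)/11050 + C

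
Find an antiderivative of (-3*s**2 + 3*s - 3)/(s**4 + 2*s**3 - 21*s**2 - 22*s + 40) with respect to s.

Factor the denominator: (s - 4)*(s - 1)*(s + 2)*(s + 5).
Partial-fraction decomposition: 31/(54*(s + 5)) - 7/(18*(s + 2)) + 1/(18*(s - 1)) - 13/(54*(s - 4)).
Integrate each term: A/(s−a) contributes A·log|s−a|.

-13*log(s - 4)/54 + log(s - 1)/18 - 7*log(s + 2)/18 + 31*log(s + 5)/54 + C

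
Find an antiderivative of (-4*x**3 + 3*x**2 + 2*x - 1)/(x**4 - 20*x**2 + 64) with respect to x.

-67*log(x - 4)/32 + 17*log(x - 2)/48 + 13*log(x + 2)/16 - 295*log(x + 4)/96 + C

Factor the denominator: (x - 4)*(x - 2)*(x + 2)*(x + 4).
Partial-fraction decomposition: -295/(96*(x + 4)) + 13/(16*(x + 2)) + 17/(48*(x - 2)) - 67/(32*(x - 4)).
Integrate each term: A/(x−a) contributes A·log|x−a|.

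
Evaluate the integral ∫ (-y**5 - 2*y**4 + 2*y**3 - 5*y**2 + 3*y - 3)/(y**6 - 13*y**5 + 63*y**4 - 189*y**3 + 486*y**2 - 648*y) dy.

log(y)/216 - 3367*log(y - 6)/540 + 1479*log(y - 4)/200 - 65*log(y - 3)/27 + 82*log(y**2 + 9)/675 + 4*atan(y/3)/225 + C

Factor the denominator: y*(y - 6)*(y - 4)*(y - 3)*(y**2 + 9).
Partial-fraction decomposition: 4*(41*y + 9)/(675*(y**2 + 9)) - 65/(27*(y - 3)) + 1479/(200*(y - 4)) - 3367/(540*(y - 6)) + 1/(216*y).
Integrate each term; A/(y−a) gives A·log|y−a|; the (By+D)/(y²+p²) term gives a log and an atan.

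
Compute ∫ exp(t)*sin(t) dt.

Let I denote the integral. Integrate by parts with u = sin(t), dv = exp(t) dt, so v = exp(t): I = exp(t)*sin(t) − ∫ exp(t)*cos(t) dt.
Apply parts again with u = cos(t), dv = exp(t) dt: ∫ exp(t)*cos(t) dt = exp(t)*cos(t) + I. Substituting back brings back I: I = exp(t)*sin(t) - exp(t)*cos(t) − I.
Solving for I: (1 + 1)·I equals the remaining terms, so I = (1/2)·(exp(t)*sin(t) - exp(t)*cos(t)).

exp(t)*sin(t)/2 - exp(t)*cos(t)/2 + C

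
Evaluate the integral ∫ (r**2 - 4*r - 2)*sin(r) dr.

-r**2*cos(r) + 2*r*sin(r) + 4*r*cos(r) - 4*sin(r) + 4*cos(r) + C

Use integration by parts with u = r**2 - 4*r - 2, dv = sin(r) dr, so v = -cos(r).
Apply parts 2 times (tabular method): alternate signs, differentiate u down to 0, integrate dv up.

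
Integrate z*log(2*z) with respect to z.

Use integration by parts with u = log(2*z), dv = z dz.
Then du = 1/z dz and v = z**2/2.

z**2*(log(z) + log(2))/2 - z**2/4 + C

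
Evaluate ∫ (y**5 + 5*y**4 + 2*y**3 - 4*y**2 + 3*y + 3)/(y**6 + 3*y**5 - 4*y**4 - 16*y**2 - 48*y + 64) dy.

121*log(y - 2)/192 - 2*log(y - 1)/15 + 13*log(y + 2)/192 - 11*log(y + 4)/240 + 77*log(y**2 + 4)/320 + 33*atan(y/2)/80 + C

Factor the denominator: (y - 2)*(y - 1)*(y + 2)*(y + 4)*(y**2 + 4).
Partial-fraction decomposition: 11*(7*y + 12)/(160*(y**2 + 4)) - 11/(240*(y + 4)) + 13/(192*(y + 2)) - 2/(15*(y - 1)) + 121/(192*(y - 2)).
Integrate each term; A/(y−a) gives A·log|y−a|; the (By+D)/(y²+p²) term gives a log and an atan.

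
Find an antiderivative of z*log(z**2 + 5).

z**2*log(z**2 + 5)/2 - z**2/2 + 5*log(z**2 + 5)/2 + C

Let u = z**2 + 5, so du = (2*z) dz.
The integral becomes (1/2)·∫ log(u) du; integrate by parts with u′=log(u), dv′=du.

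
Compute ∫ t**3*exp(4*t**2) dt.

Let u = t², du = 2t dt; rewrite as (1/2)∫ u^1·exp(4u) du.
Now integrate by parts 1 time.

(4*t**2 - 1)*exp(4*t**2)/32 + C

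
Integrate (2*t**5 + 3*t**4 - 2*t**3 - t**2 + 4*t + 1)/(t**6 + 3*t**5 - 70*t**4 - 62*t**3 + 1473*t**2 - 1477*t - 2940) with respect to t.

Factor the denominator: (t - 5)*(t - 4)*(t - 3)*(t + 1)*(t + 7)**2.
Partial-fraction decomposition: 604421/(580800*(t + 7)) - 25801/(7920*(t + 7)**2) + 1/(4320*(t + 1)) + 679/(800*(t - 3)) - 2689/(605*(t - 4)) + 7871/(1728*(t - 5)).
Integrate each term; A/(t−a) gives A·log|t−a|; A/(t−a)² gives −A/(t−a).

7871*log(t - 5)/1728 - 2689*log(t - 4)/605 + 679*log(t - 3)/800 + log(t + 1)/4320 + 604421*log(t + 7)/580800 + 25801/(7920*t + 55440) + C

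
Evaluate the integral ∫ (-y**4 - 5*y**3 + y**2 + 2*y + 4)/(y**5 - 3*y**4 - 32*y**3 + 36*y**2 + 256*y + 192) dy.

-83*log(y - 6)/40 + 137*log(y - 4)/120 + log(y + 1)/15 - 7*log(y + 2)/24 + 19*log(y + 4)/120 + C

Factor the denominator: (y - 6)*(y - 4)*(y + 1)*(y + 2)*(y + 4).
Partial-fraction decomposition: 19/(120*(y + 4)) - 7/(24*(y + 2)) + 1/(15*(y + 1)) + 137/(120*(y - 4)) - 83/(40*(y - 6)).
Integrate each term: A/(y−a) contributes A·log|y−a|.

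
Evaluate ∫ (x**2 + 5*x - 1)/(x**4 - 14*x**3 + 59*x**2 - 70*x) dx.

Factor the denominator: x*(x - 7)*(x - 5)*(x - 2).
Partial-fraction decomposition: 13/(30*(x - 2)) - 49/(30*(x - 5)) + 83/(70*(x - 7)) + 1/(70*x).
Integrate each term: A/(x−a) contributes A·log|x−a|.

log(x)/70 + 83*log(x - 7)/70 - 49*log(x - 5)/30 + 13*log(x - 2)/30 + C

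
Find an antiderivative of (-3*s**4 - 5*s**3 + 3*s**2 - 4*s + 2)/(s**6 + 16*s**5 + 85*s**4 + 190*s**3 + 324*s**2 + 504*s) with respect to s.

log(s)/252 + 67*log(s + 3)/468 - 1337*log(s + 6)/360 + 5311*log(s + 7)/1484 - 333*log(s**2 + 4)/55120 + 2729*atan(s/2)/27560 + C

Factor the denominator: s*(s + 3)*(s + 6)*(s + 7)*(s**2 + 4).
Partial-fraction decomposition: -(333*s - 5458)/(27560*(s**2 + 4)) + 5311/(1484*(s + 7)) - 1337/(360*(s + 6)) + 67/(468*(s + 3)) + 1/(252*s).
Integrate each term; A/(s−a) gives A·log|s−a|; the (Bs+D)/(s²+p²) term gives a log and an atan.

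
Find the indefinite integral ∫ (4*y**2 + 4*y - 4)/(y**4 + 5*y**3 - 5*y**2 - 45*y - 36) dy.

Factor the denominator: (y - 3)*(y + 1)*(y + 3)*(y + 4).
Partial-fraction decomposition: -44/(21*(y + 4)) + 5/(3*(y + 3)) + 1/(6*(y + 1)) + 11/(42*(y - 3)).
Integrate each term: A/(y−a) contributes A·log|y−a|.

11*log(y - 3)/42 + log(y + 1)/6 + 5*log(y + 3)/3 - 44*log(y + 4)/21 + C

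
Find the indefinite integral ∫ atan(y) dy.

Use integration by parts with u = arctan(y), dv = dy.
Then du = 1/(y**2 + 1) dy.

y*atan(y) - log(y**2 + 1)/2 + C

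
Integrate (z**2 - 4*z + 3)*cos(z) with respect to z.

Use integration by parts with u = z**2 - 4*z + 3, dv = cos(z) dz, so v = sin(z).
Apply parts 2 times (tabular method): alternate signs, differentiate u down to 0, integrate dv up.

z**2*sin(z) - 4*z*sin(z) + 2*z*cos(z) + sin(z) - 4*cos(z) + C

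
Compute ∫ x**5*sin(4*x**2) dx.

-x**4*cos(4*x**2)/8 + x**2*sin(4*x**2)/16 + cos(4*x**2)/64 + C

Let u = x², du = 2x dx; rewrite as (1/2)∫ u^2·sin(4u) du.
Now integrate by parts 2 times.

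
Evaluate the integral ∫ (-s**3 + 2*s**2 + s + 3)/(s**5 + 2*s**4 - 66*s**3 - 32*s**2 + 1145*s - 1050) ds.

Factor the denominator: (s - 5)**2*(s - 1)*(s + 6)*(s + 7).
Partial-fraction decomposition: 437/(1152*(s + 7)) - 285/(847*(s + 6)) + 5/(896*(s - 1)) - 211/(4356*(s - 5)) - 67/(528*(s - 5)**2).
Integrate each term; A/(s−a) gives A·log|s−a|; A/(s−a)² gives −A/(s−a).

-211*log(s - 5)/4356 + 5*log(s - 1)/896 - 285*log(s + 6)/847 + 437*log(s + 7)/1152 + 67/(528*s - 2640) + C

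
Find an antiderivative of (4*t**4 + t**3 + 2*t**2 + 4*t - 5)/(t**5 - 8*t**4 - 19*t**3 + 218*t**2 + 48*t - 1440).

Factor the denominator: (t - 6)*(t - 5)*(t - 4)*(t + 3)*(t + 4).
Partial-fraction decomposition: 971/(720*(t + 4)) - 149/(252*(t + 3)) + 1131/(112*(t - 4)) - 1345/(36*(t - 5)) + 5491/(180*(t - 6)).
Integrate each term: A/(t−a) contributes A·log|t−a|.

5491*log(t - 6)/180 - 1345*log(t - 5)/36 + 1131*log(t - 4)/112 - 149*log(t + 3)/252 + 971*log(t + 4)/720 + C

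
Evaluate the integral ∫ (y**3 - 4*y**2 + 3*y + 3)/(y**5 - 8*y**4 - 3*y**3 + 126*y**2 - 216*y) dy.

Factor the denominator: y*(y - 6)*(y - 3)**2*(y + 4).
Partial-fraction decomposition: -137/(1960*(y + 4)) - 13/(147*(y - 3)) - 1/(21*(y - 3)**2) + 31/(180*(y - 6)) - 1/(72*y).
Integrate each term; A/(y−a) gives A·log|y−a|; A/(y−a)² gives −A/(y−a).

-log(y)/72 + 31*log(y - 6)/180 - 13*log(y - 3)/147 - 137*log(y + 4)/1960 + 1/(21*y - 63) + C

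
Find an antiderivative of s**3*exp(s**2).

Let u = s², du = 2s ds; rewrite as (1/2)∫ u^1·exp(1u) du.
Now integrate by parts 1 time.

(s**2 - 1)*exp(s**2)/2 + C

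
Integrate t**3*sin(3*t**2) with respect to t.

-t**2*cos(3*t**2)/6 + sin(3*t**2)/18 + C

Let u = t², du = 2t dt; rewrite as (1/2)∫ u^1·sin(3u) du.
Now integrate by parts 1 time.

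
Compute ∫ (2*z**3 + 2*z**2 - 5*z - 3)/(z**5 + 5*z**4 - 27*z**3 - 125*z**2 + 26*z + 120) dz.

34*log(z - 5)/297 + log(z - 1)/70 + log(z + 1)/90 + 79*log(z + 4)/270 - 333*log(z + 6)/770 + C

Factor the denominator: (z - 5)*(z - 1)*(z + 1)*(z + 4)*(z + 6).
Partial-fraction decomposition: -333/(770*(z + 6)) + 79/(270*(z + 4)) + 1/(90*(z + 1)) + 1/(70*(z - 1)) + 34/(297*(z - 5)).
Integrate each term: A/(z−a) contributes A·log|z−a|.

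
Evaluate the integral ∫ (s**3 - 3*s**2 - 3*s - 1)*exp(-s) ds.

Use integration by parts with u = s**3 - 3*s**2 - 3*s - 1, dv = exp(-s) ds, so v = -exp(-s).
Apply parts 3 times (tabular method): alternate signs, differentiate u down to 0, integrate dv up.

(-s**3 + 3*s + 4)*exp(-s) + C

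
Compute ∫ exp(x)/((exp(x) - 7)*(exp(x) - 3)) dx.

log(exp(x) - 7)/4 - log(exp(x) - 3)/4 + C

Let u = e^x, du = e^x dx.
The integral becomes ∫ du/((u-3)(u-7)); decompose into partial fractions.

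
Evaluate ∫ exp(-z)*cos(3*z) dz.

Let I denote the integral. Integrate by parts with u = cos(3*z), dv = exp(-z) dz, so v = -exp(-z): I = -exp(-z)*cos(3*z) − 3·∫ exp(-z)*sin(3*z) dz.
Apply parts again with u = sin(3*z), dv = exp(-z) dz: ∫ exp(-z)*sin(3*z) dz = -exp(-z)*sin(3*z) + 3·I. Substituting back brings back I: I = 3*exp(-z)*sin(3*z) - exp(-z)*cos(3*z) − 9·I.
Solving for I: (1 + 9)·I equals the remaining terms, so I = (1/10)·(3*exp(-z)*sin(3*z) - exp(-z)*cos(3*z)).

3*exp(-z)*sin(3*z)/10 - exp(-z)*cos(3*z)/10 + C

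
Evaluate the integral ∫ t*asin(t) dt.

t**2*asin(t)/2 + t*sqrt(-t**2 + 1)/4 - asin(t)/4 + C

Use integration by parts with u = arcsin(t), dv = t dt.
Then du = 1/sqrt(-t**2 + 1) dt.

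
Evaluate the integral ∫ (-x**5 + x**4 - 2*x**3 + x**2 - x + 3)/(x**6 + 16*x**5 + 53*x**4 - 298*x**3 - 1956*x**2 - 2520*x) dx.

-log(x)/840 - 909*log(x - 5)/16940 + 73*log(x + 2)/1120 + 540107*log(x + 6)/11616 - 6651*log(x + 7)/140 + 3183/(88*x + 528) + C

Factor the denominator: x*(x - 5)*(x + 2)*(x + 6)**2*(x + 7).
Partial-fraction decomposition: -6651/(140*(x + 7)) + 540107/(11616*(x + 6)) - 3183/(88*(x + 6)**2) + 73/(1120*(x + 2)) - 909/(16940*(x - 5)) - 1/(840*x).
Integrate each term; A/(x−a) gives A·log|x−a|; A/(x−a)² gives −A/(x−a).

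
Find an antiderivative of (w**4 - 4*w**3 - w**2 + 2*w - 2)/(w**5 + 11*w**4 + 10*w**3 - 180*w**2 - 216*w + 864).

Factor the denominator: (w - 3)*(w - 2)*(w + 4)*(w + 6)**2.
Partial-fraction decomposition: -9763/(5184*(w + 6)) - 1055/(72*(w + 6)**2) + 81/(28*(w + 4)) + 3/(64*(w - 2)) - 32/(567*(w - 3)).
Integrate each term; A/(w−a) gives A·log|w−a|; A/(w−a)² gives −A/(w−a).

-32*log(w - 3)/567 + 3*log(w - 2)/64 + 81*log(w + 4)/28 - 9763*log(w + 6)/5184 + 1055/(72*w + 432) + C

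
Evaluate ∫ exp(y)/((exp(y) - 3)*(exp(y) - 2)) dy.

Let u = e^y, du = e^y dy.
The integral becomes ∫ du/((u-2)(u-3)); decompose into partial fractions.

log(exp(y) - 3) - log(exp(y) - 2) + C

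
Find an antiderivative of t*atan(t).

t**2*atan(t)/2 - t/2 + atan(t)/2 + C

Use integration by parts with u = arctan(t), dv = t dt.
Then du = 1/(t**2 + 1) dt.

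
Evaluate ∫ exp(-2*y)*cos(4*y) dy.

exp(-2*y)*sin(4*y)/5 - exp(-2*y)*cos(4*y)/10 + C

Let I denote the integral. Integrate by parts with u = cos(4*y), dv = exp(-2*y) dy, so v = -exp(-2*y)/2: I = -exp(-2*y)*cos(4*y)/2 − 2·∫ exp(-2*y)*sin(4*y) dy.
Apply parts again with u = sin(4*y), dv = exp(-2*y) dy: ∫ exp(-2*y)*sin(4*y) dy = -exp(-2*y)*sin(4*y)/2 + 2·I. Substituting back brings back I: I = exp(-2*y)*sin(4*y) - exp(-2*y)*cos(4*y)/2 − 4·I.
Solving for I: (1 + 4)·I equals the remaining terms, so I = (1/5)·(exp(-2*y)*sin(4*y) - exp(-2*y)*cos(4*y)/2).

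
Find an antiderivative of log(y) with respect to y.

y*log(y) - y + C

Use integration by parts with u = log(y), dv = dy.
Then du = 1/y dy and v = y.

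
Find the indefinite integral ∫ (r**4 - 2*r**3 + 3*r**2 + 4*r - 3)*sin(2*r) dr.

-r**4*cos(2*r)/2 + r**3*sin(2*r) + r**3*cos(2*r) - 3*r**2*sin(2*r)/2 - 7*r*cos(2*r)/2 + 7*sin(2*r)/4 + 3*cos(2*r)/2 + C

Use integration by parts with u = r**4 - 2*r**3 + 3*r**2 + 4*r - 3, dv = sin(2*r) dr, so v = -cos(2*r)/2.
Apply parts 4 times (tabular method): alternate signs, differentiate u down to 0, integrate dv up.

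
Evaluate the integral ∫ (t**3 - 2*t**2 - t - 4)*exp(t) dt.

(t**3 - 5*t**2 + 9*t - 13)*exp(t) + C

Use integration by parts with u = t**3 - 2*t**2 - t - 4, dv = exp(t) dt, so v = exp(t).
Apply parts 3 times (tabular method): alternate signs, differentiate u down to 0, integrate dv up.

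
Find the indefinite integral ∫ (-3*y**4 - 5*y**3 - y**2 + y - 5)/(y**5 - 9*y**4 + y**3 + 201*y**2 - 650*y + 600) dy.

-505*log(y - 5)/12 + 1105*log(y - 4)/18 - 389*log(y - 3)/16 + 95*log(y - 2)/42 - 257*log(y + 5)/1008 + C

Factor the denominator: (y - 5)*(y - 4)*(y - 3)*(y - 2)*(y + 5).
Partial-fraction decomposition: -257/(1008*(y + 5)) + 95/(42*(y - 2)) - 389/(16*(y - 3)) + 1105/(18*(y - 4)) - 505/(12*(y - 5)).
Integrate each term: A/(y−a) contributes A·log|y−a|.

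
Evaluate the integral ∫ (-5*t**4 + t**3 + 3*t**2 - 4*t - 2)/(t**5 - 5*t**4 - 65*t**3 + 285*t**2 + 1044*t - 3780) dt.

Factor the denominator: (t - 7)*(t - 6)*(t - 3)*(t + 5)*(t + 6).
Partial-fraction decomposition: -3283/(702*(t + 6)) + 287/(96*(t + 5)) - 365/(864*(t - 3)) + 281/(18*(t - 6)) - 11545/(624*(t - 7)).
Integrate each term: A/(t−a) contributes A·log|t−a|.

-11545*log(t - 7)/624 + 281*log(t - 6)/18 - 365*log(t - 3)/864 + 287*log(t + 5)/96 - 3283*log(t + 6)/702 + C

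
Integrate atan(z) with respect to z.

Use integration by parts with u = arctan(z), dv = dz.
Then du = 1/(z**2 + 1) dz.

z*atan(z) - log(z**2 + 1)/2 + C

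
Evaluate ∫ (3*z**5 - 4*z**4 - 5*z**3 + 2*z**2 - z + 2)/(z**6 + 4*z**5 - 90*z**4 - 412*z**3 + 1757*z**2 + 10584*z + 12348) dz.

Factor the denominator: (z - 7)**2*(z + 2)*(z + 3)*(z + 6)*(z + 7).
Partial-fraction decomposition: 58203/(3920*(z + 7)) - 526/(39*(z + 6)) + 179/(240*(z + 3)) - 1/(15*(z + 2)) + 36703/(38220*(z - 7)) + 67/(28*(z - 7)**2).
Integrate each term; A/(z−a) gives A·log|z−a|; A/(z−a)² gives −A/(z−a).

36703*log(z - 7)/38220 - log(z + 2)/15 + 179*log(z + 3)/240 - 526*log(z + 6)/39 + 58203*log(z + 7)/3920 - 67/(28*z - 196) + C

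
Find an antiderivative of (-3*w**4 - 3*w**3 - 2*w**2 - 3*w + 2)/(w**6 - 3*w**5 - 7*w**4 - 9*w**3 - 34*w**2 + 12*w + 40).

Factor the denominator: (w - 5)*(w - 1)*(w + 1)*(w + 2)*(w**2 + 4).
Partial-fraction decomposition: (30*w - 53)/(145*(w**2 + 4)) + 1/(7*(w + 2)) + 1/(20*(w + 1)) + 3/(40*(w - 1)) - 771/(1624*(w - 5)).
Integrate each term; A/(w−a) gives A·log|w−a|; the (Bw+D)/(w²+p²) term gives a log and an atan.

-771*log(w - 5)/1624 + 3*log(w - 1)/40 + log(w + 1)/20 + log(w + 2)/7 + 3*log(w**2 + 4)/29 - 53*atan(w/2)/290 + C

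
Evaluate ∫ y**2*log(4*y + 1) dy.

y**3*log(4*y + 1)/3 - y**3/9 + y**2/24 - y/48 + log(4*y + 1)/192 + C

Use integration by parts with u = log(4*y + 1), dv = y**2 dy.
Then du = 4/(4*y + 1) dy and v = y**3/3.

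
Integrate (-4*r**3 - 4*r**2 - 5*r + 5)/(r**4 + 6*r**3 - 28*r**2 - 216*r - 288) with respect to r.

Factor the denominator: (r - 6)*(r + 2)*(r + 4)*(r + 6).
Partial-fraction decomposition: -755/(96*(r + 6)) + 217/(40*(r + 4)) - 31/(64*(r + 2)) - 1033/(960*(r - 6)).
Integrate each term: A/(r−a) contributes A·log|r−a|.

-1033*log(r - 6)/960 - 31*log(r + 2)/64 + 217*log(r + 4)/40 - 755*log(r + 6)/96 + C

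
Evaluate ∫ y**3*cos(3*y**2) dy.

Let u = y², du = 2y dy; rewrite as (1/2)∫ u^1·cos(3u) du.
Now integrate by parts 1 time.

y**2*sin(3*y**2)/6 + cos(3*y**2)/18 + C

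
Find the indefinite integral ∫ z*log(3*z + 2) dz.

Use integration by parts with u = log(3*z + 2), dv = z dz.
Then du = 3/(3*z + 2) dz and v = z**2/2.

z**2*log(3*z + 2)/2 - z**2/4 + z/3 - 2*log(3*z + 2)/9 + C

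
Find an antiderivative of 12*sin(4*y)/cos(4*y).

Let u = cos(4*y), so du = (-4*sin(4*y)) dy.
Rewriting, the integral becomes -3·∫ 1/u du = -3·log(u).
Substituting back, u = cos(4*y).

-3*log(cos(4*y)) + C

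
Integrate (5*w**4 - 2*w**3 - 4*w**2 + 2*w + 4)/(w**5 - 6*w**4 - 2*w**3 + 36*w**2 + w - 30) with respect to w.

2789*log(w - 5)/336 - 65*log(w - 3)/16 + 5*log(w - 1)/48 - 5*log(w + 1)/48 + 16*log(w + 2)/21 + C

Factor the denominator: (w - 5)*(w - 3)*(w - 1)*(w + 1)*(w + 2).
Partial-fraction decomposition: 16/(21*(w + 2)) - 5/(48*(w + 1)) + 5/(48*(w - 1)) - 65/(16*(w - 3)) + 2789/(336*(w - 5)).
Integrate each term: A/(w−a) contributes A·log|w−a|.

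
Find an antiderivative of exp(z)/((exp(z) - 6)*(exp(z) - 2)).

log(exp(z) - 6)/4 - log(exp(z) - 2)/4 + C

Let u = e^z, du = e^z dz.
The integral becomes ∫ du/((u-6)(u-2)); decompose into partial fractions.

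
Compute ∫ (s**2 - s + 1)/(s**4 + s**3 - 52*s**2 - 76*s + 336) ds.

Factor the denominator: (s - 7)*(s - 2)*(s + 4)*(s + 6).
Partial-fraction decomposition: -43/(208*(s + 6)) + 7/(44*(s + 4)) - 1/(80*(s - 2)) + 43/(715*(s - 7)).
Integrate each term: A/(s−a) contributes A·log|s−a|.

43*log(s - 7)/715 - log(s - 2)/80 + 7*log(s + 4)/44 - 43*log(s + 6)/208 + C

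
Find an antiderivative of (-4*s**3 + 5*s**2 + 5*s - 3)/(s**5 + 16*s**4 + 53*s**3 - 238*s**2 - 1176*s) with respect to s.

log(s)/392 - 159*log(s - 4)/4840 + 337*log(s + 6)/20 - 99724*log(s + 7)/5929 + 1579/(77*s + 539) + C

Factor the denominator: s*(s - 4)*(s + 6)*(s + 7)**2.
Partial-fraction decomposition: -99724/(5929*(s + 7)) - 1579/(77*(s + 7)**2) + 337/(20*(s + 6)) - 159/(4840*(s - 4)) + 1/(392*s).
Integrate each term; A/(s−a) gives A·log|s−a|; A/(s−a)² gives −A/(s−a).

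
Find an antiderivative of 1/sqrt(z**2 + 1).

Substitute z = tan(θ), so dz = sec(θ)^2 dθ and the radical becomes sqrt(z**2 + 1) = sec(θ) by the Pythagorean identity.
Integrate the resulting trig expression in θ, then back-substitute tan(θ) = z, sec(θ) = sqrt(z**2 + 1) (absorbing any constant into C).

log(z + sqrt(z**2 + 1)) + C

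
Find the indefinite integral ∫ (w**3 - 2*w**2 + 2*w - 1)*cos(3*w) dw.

Use integration by parts with u = w**3 - 2*w**2 + 2*w - 1, dv = cos(3*w) dw, so v = sin(3*w)/3.
Apply parts 3 times (tabular method): alternate signs, differentiate u down to 0, integrate dv up.

w**3*sin(3*w)/3 - 2*w**2*sin(3*w)/3 + w**2*cos(3*w)/3 + 4*w*sin(3*w)/9 - 4*w*cos(3*w)/9 - 5*sin(3*w)/27 + 4*cos(3*w)/27 + C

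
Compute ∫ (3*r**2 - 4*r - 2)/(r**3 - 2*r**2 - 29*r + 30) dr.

Factor the denominator: (r - 6)*(r - 1)*(r + 5).
Partial-fraction decomposition: 31/(22*(r + 5)) + 1/(10*(r - 1)) + 82/(55*(r - 6)).
Integrate each term: A/(r−a) contributes A·log|r−a|.

82*log(r - 6)/55 + log(r - 1)/10 + 31*log(r + 5)/22 + C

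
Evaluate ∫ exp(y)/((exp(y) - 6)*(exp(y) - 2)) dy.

Let u = e^y, du = e^y dy.
The integral becomes ∫ du/((u-6)(u-2)); decompose into partial fractions.

log(exp(y) - 6)/4 - log(exp(y) - 2)/4 + C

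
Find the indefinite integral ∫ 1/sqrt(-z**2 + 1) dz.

Substitute z = sin(θ), so dz = cos(θ) dθ and the radical becomes sqrt(-z**2 + 1) = cos(θ) by the Pythagorean identity.
Integrate the resulting trig expression in θ, then back-substitute θ = asin(z), sin(θ) = z, cos(θ) = sqrt(-z**2 + 1) (absorbing any constant into C).

asin(z) + C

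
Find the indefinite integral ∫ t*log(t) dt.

t**2*log(t)/2 - t**2/4 + C

Use integration by parts with u = log(t), dv = t dt.
Then du = 1/t dt and v = t**2/2.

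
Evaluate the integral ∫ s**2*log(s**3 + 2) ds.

s**3*log(s**3 + 2)/3 - s**3/3 + 2*log(s**3 + 2)/3 + C

Let u = s**3 + 2, so du = (3*s**2) ds.
The integral becomes (1/3)·∫ log(u) du; integrate by parts with u′=log(u), dv′=du.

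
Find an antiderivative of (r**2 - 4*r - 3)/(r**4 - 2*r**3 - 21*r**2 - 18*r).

log(r)/6 + log(r - 6)/42 + log(r + 1)/7 - log(r + 3)/3 + C

Factor the denominator: r*(r - 6)*(r + 1)*(r + 3).
Partial-fraction decomposition: -1/(3*(r + 3)) + 1/(7*(r + 1)) + 1/(42*(r - 6)) + 1/(6*r).
Integrate each term: A/(r−a) contributes A·log|r−a|.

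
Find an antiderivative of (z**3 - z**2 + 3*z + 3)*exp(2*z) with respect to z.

Use integration by parts with u = z**3 - z**2 + 3*z + 3, dv = exp(2*z) dz, so v = exp(2*z)/2.
Apply parts 3 times (tabular method): alternate signs, differentiate u down to 0, integrate dv up.

(4*z**3 - 10*z**2 + 22*z + 1)*exp(2*z)/8 + C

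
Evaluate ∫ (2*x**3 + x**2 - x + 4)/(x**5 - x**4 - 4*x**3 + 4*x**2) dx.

Factor the denominator: x**2*(x - 2)*(x - 1)*(x + 2).
Partial-fraction decomposition: -1/(8*(x + 2)) - 2/(x - 1) + 11/(8*(x - 2)) + 3/(4*x) + x**(-2).
Integrate each term; A/(x−a) gives A·log|x−a|; A/(x−a)² gives −A/(x−a).

3*log(x)/4 + 11*log(x - 2)/8 - 2*log(x - 1) - log(x + 2)/8 - 1/x + C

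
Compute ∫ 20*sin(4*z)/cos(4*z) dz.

Let u = cos(4*z), so du = (-4*sin(4*z)) dz.
Rewriting, the integral becomes -5·∫ 1/u du = -5·log(u).
Substituting back, u = cos(4*z).

-5*log(cos(4*z)) + C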